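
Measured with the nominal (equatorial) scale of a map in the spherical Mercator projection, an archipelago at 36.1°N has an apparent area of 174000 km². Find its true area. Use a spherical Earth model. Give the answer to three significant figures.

Mercator is conformal, so the point scale is isotropic: h = k = sec φ = 1/cos φ.
Areal scale = k² = sec²φ = 1/cos²(36.1°) = 1/0.8080² = 1.532.
True area = apparent / (areal scale) = 174000 / 1.532 ≈ 114000 km².

114000 km²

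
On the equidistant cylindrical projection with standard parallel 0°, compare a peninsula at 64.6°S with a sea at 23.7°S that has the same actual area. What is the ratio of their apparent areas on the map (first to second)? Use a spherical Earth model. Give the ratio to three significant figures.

2.13

Plate carrée maps x = Rλ, y = Rφ. The meridian scale is h = 1 and the parallel scale is k = 1/cos φ = sec φ.
Areal scale at 64.6°: h·k = 1.000 × 2.331 = 2.331.
Areal scale at 23.7°: h·k = 1.000 × 1.092 = 1.092.
Ratio = 2.331/1.092 ≈ 2.13.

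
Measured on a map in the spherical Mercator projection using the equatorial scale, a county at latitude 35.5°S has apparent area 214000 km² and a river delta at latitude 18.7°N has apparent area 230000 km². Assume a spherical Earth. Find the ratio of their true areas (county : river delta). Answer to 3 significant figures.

Mercator's areal exaggeration is sec²φ; hence true area = (apparent area) · cos²φ.
True area of county: 214000 × cos²(35.5°) = 214000 × 0.6628 = 141800 km².
True area of river delta: 230000 × cos²(18.7°) = 230000 × 0.8972 = 206400 km².
Ratio = 141800 / 206400 ≈ 0.687.

0.687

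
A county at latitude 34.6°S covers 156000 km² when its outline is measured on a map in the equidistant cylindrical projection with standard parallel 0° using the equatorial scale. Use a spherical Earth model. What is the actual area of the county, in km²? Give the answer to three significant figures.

Plate carrée maps x = Rλ, y = Rφ. The meridian scale is h = 1 and the parallel scale is k = 1/cos φ = sec φ.
Areal scale = h·k = 1 × sec φ; at 34.6°, h = 1.000, k = 1.215, so h·k = 1.215.
True area = apparent / (areal scale) = 156000 / 1.215 ≈ 128000 km².

128000 km²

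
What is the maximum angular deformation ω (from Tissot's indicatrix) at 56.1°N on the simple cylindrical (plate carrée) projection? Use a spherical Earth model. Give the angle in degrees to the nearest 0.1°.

33.0°

For the equirectangular projection with φ₀ = 0 (plate carrée), h = 1 along meridians and k = sec φ along parallels.
At 56.1°: h = 1.000, k = 1.793; principal scales a = 1.793, b = 1.000.
sin(ω/2) = (a − b)/(a + b) = 0.7929/2.793 = 0.2839, so ω = 2 arcsin(0.2839) ≈ 33.0°.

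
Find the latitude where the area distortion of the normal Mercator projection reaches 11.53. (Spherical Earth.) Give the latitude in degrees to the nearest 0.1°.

Mercator areal scale is sec²φ.
sec²φ = 11.53  ⇒  cos²φ = 0.08673  ⇒  cos φ = 0.2945.
φ = arccos(0.2945) ≈ 72.9°.

72.9°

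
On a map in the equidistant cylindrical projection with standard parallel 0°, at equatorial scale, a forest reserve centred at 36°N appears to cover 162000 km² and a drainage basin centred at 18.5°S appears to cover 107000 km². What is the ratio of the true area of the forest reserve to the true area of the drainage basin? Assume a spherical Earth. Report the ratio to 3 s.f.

On the plate carrée, areal scale = h·k = 1 × sec φ, so true area = apparent × cos φ.
True area of forest reserve: 162000 × cos(36°) = 162000 × 0.8090 = 131100 km².
True area of drainage basin: 107000 × cos(18.5°) = 107000 × 0.9483 = 101500 km².
Ratio = 131100 / 101500 ≈ 1.29.

1.29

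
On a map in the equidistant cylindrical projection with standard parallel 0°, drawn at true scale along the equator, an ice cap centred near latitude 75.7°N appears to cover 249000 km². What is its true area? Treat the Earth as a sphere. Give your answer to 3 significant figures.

61500 km²

In the plate carrée (x = Rλ, y = Rφ), meridians are true-scale (h = 1) and parallels are stretched by k = sec φ.
Areal scale = h·k = 1 × sec φ; at 75.7°, h = 1.000, k = 4.049, so h·k = 4.049.
True area = apparent / (areal scale) = 249000 / 4.049 ≈ 61500 km².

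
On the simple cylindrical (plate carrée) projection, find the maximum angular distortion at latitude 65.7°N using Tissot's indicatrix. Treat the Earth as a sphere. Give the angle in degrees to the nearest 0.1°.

In the plate carrée (x = Rλ, y = Rφ), meridians are true-scale (h = 1) and parallels are stretched by k = sec φ.
At 65.7°: h = 1.000, k = 2.430; principal scales a = 2.430, b = 1.000.
sin(ω/2) = (a − b)/(a + b) = 1.430/3.430 = 0.4169, so ω = 2 arcsin(0.4169) ≈ 49.3°.

49.3°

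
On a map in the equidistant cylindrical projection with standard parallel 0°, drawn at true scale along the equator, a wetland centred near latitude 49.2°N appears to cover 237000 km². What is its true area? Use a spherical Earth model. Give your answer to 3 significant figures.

155000 km²

For the equirectangular projection with φ₀ = 0 (plate carrée), h = 1 along meridians and k = sec φ along parallels.
Areal scale = h·k = 1 × sec φ; at 49.2°, h = 1.000, k = 1.530, so h·k = 1.530.
True area = apparent / (areal scale) = 237000 / 1.530 ≈ 155000 km².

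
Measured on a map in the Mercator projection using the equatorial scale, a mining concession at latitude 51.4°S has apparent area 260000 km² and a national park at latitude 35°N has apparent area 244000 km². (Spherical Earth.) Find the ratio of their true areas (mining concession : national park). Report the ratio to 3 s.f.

0.618

On Mercator the areal scale is sec²φ, so true area = apparent × cos²φ.
True area of mining concession: 260000 × cos²(51.4°) = 260000 × 0.3892 = 101200 km².
True area of national park: 244000 × cos²(35°) = 244000 × 0.6710 = 163700 km².
Ratio = 101200 / 163700 ≈ 0.618.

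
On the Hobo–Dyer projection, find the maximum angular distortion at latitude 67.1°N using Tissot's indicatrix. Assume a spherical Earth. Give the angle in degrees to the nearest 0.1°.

75.5°

Hobo–Dyer is a cylindrical equal-area projection with standard parallels at ±37.5°. For cylindrical equal-area with standard parallel φ₀, h = cos φ / cos φ₀ and k = cos φ₀ / cos φ, so h·k = 1.
At 67.1°: h = 0.4905, k = 2.039; principal scales a = 2.039, b = 0.4905.
sin(ω/2) = (a − b)/(a + b) = 1.548/2.529 = 0.6122, so ω = 2 arcsin(0.6122) ≈ 75.5°.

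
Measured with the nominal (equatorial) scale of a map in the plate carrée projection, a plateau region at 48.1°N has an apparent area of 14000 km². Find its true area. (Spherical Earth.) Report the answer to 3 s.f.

In the plate carrée (x = Rλ, y = Rφ), meridians are true-scale (h = 1) and parallels are stretched by k = sec φ.
Areal scale = h·k = 1 × sec φ; at 48.1°, h = 1.000, k = 1.497, so h·k = 1.497.
True area = apparent / (areal scale) = 14000 / 1.497 ≈ 9350 km².

9350 km²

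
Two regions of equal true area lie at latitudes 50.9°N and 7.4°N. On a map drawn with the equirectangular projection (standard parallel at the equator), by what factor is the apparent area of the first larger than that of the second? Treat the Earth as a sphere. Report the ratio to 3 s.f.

In the plate carrée (x = Rλ, y = Rφ), meridians are true-scale (h = 1) and parallels are stretched by k = sec φ.
Areal scale at 50.9°: h·k = 1.000 × 1.586 = 1.586.
Areal scale at 7.4°: h·k = 1.000 × 1.008 = 1.008.
Ratio = 1.586/1.008 ≈ 1.57.

1.57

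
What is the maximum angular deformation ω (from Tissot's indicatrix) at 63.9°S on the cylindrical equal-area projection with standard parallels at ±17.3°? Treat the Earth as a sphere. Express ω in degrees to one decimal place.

81.0°

For cylindrical equal-area with standard parallel φ₀, h = cos φ / cos φ₀ and k = cos φ₀ / cos φ, so h·k = 1.
At 63.9°: h = 0.4608, k = 2.170; principal scales a = 2.170, b = 0.4608.
sin(ω/2) = (a − b)/(a + b) = 1.709/2.631 = 0.6497, so ω = 2 arcsin(0.6497) ≈ 81.0°.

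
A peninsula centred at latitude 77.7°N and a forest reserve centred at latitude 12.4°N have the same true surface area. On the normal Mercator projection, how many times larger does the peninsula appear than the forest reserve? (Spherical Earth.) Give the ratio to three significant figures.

On Mercator, area is exaggerated by sec²φ = 1/cos²φ.
At 77.7°: sec²(77.7°) = 1/0.2130² = 22.04.
At 12.4°: sec²(12.4°) = 1/0.9767² = 1.048.
Ratio = 22.04/1.048 = cos²(12.4°)/cos²(77.7°) ≈ 21.0.

21.0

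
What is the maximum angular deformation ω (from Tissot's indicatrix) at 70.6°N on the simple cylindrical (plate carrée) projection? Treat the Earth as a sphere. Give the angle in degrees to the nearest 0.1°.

60.2°

Plate carrée maps x = Rλ, y = Rφ. The meridian scale is h = 1 and the parallel scale is k = 1/cos φ = sec φ.
At 70.6°: h = 1.000, k = 3.011; principal scales a = 3.011, b = 1.000.
sin(ω/2) = (a − b)/(a + b) = 2.011/4.011 = 0.5013, so ω = 2 arcsin(0.5013) ≈ 60.2°.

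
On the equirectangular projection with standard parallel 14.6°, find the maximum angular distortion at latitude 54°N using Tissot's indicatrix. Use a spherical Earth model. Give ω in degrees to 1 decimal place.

28.3°

The equidistant cylindrical projection with φ₀ = 14.6° has h = 1 (meridians true) and k = cos φ₀ / cos φ along parallels.
At 54°: h = 1.000, k = 1.646; principal scales a = 1.646, b = 1.000.
sin(ω/2) = (a − b)/(a + b) = 0.6464/2.646 = 0.2442, so ω = 2 arcsin(0.2442) ≈ 28.3°.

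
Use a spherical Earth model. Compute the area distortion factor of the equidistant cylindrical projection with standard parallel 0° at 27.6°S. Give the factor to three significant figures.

1.13

For the equirectangular projection with φ₀ = 0 (plate carrée), h = 1 along meridians and k = sec φ along parallels.
Areal scale = h·k = 1 × sec φ; at 27.6°, h = 1.000, k = 1.128, so h·k = 1.128.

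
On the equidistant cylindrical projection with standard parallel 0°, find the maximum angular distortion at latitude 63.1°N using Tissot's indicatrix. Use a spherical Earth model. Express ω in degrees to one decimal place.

In the plate carrée (x = Rλ, y = Rφ), meridians are true-scale (h = 1) and parallels are stretched by k = sec φ.
At 63.1°: h = 1.000, k = 2.210; principal scales a = 2.210, b = 1.000.
sin(ω/2) = (a − b)/(a + b) = 1.210/3.210 = 0.3770, so ω = 2 arcsin(0.3770) ≈ 44.3°.

44.3°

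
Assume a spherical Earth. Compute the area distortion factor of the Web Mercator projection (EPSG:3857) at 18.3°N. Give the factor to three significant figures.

1.11

Mercator is conformal, so the point scale is isotropic: h = k = sec φ = 1/cos φ.
Areal scale = k² = sec²φ = 1/cos²(18.3°) = 1/0.9494² = 1.109.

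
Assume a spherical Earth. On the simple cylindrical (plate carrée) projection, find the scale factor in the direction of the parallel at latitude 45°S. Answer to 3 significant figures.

Plate carrée maps x = Rλ, y = Rφ. The meridian scale is h = 1 and the parallel scale is k = 1/cos φ = sec φ.
k = 1/cos 45° = 1/0.7071 = 1.414.

1.41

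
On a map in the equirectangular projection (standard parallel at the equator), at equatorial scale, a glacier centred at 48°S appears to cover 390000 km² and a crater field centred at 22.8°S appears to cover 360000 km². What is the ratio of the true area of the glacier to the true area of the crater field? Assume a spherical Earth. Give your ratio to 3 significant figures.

Plate carrée has h = 1 and k = sec φ, giving areal scale sec φ; true area = (apparent area) · cos φ.
True area of glacier: 390000 × cos(48°) = 390000 × 0.6691 = 261000 km².
True area of crater field: 360000 × cos(22.8°) = 360000 × 0.9219 = 331900 km².
Ratio = 261000 / 331900 ≈ 0.786.

0.786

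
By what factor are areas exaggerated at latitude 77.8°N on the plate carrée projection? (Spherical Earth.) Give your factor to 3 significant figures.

4.73

For the equirectangular projection with φ₀ = 0 (plate carrée), h = 1 along meridians and k = sec φ along parallels.
Areal scale = h·k = 1 × sec φ; at 77.8°, h = 1.000, k = 4.732, so h·k = 4.732.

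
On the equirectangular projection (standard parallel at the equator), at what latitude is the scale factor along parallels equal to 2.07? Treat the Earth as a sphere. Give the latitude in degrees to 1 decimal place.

Plate carrée: h = 1, k = sec φ along parallels.
sec φ = 2.07  ⇒  cos φ = 0.4831  ⇒  φ ≈ 61.1°.

61.1°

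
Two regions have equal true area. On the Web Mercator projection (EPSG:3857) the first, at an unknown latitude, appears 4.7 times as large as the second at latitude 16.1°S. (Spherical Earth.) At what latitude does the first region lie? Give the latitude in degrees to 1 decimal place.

63.7°

For equal true areas on Mercator, apparent areas scale as sec²φ, so the ratio is cos²φ₂ / cos²φ₁.
cos²φ₂ / cos²φ₁ = 4.7  ⇒  cos φ₁ = cos 16.1° / √4.7 = 0.9608/2.168 = 0.4432.
φ₁ = arccos(0.4432) ≈ 63.7°.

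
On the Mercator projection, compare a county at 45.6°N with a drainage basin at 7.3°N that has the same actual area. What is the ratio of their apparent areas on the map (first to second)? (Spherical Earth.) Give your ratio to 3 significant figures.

2.01

Mercator areal scale is sec²φ.
At 45.6°: sec²(45.6°) = 1/0.6997² = 2.043.
At 7.3°: sec²(7.3°) = 1/0.9919² = 1.016.
Ratio = 2.043/1.016 = cos²(7.3°)/cos²(45.6°) ≈ 2.01.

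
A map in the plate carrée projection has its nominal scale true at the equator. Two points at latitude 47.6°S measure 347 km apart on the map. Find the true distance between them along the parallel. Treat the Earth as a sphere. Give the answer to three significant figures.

234 km

In the plate carrée (x = Rλ, y = Rφ), meridians are true-scale (h = 1) and parallels are stretched by k = sec φ.
Along the parallel at 47.6°, map distances are exaggerated by k = sec 47.6° = 1.483.
True distance = 347 / 1.483 = 347 × cos 47.6° ≈ 234 km.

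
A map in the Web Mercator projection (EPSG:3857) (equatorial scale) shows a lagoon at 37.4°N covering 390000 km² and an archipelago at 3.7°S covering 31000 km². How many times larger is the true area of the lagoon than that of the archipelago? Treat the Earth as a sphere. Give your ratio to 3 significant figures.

On Mercator the areal scale is sec²φ, so true area = apparent × cos²φ.
True area of lagoon: 390000 × cos²(37.4°) = 390000 × 0.6311 = 246100 km².
True area of archipelago: 31000 × cos²(3.7°) = 31000 × 0.9958 = 30870 km².
Ratio = 246100 / 30870 ≈ 7.97.

7.97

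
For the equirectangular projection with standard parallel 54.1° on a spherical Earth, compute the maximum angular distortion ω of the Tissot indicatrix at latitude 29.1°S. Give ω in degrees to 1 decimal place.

In the equirectangular projection with standard parallel φ₀ = 54.1° (x = Rλ cos φ₀, y = Rφ), meridians are true-scale (h = 1) and the parallel scale is k = cos φ₀ / cos φ.
At 29.1°: h = 1.000, k = 0.6711; principal scales a = 1.000, b = 0.6711.
sin(ω/2) = (a − b)/(a + b) = 0.3289/1.671 = 0.1968, so ω = 2 arcsin(0.1968) ≈ 22.7°.

22.7°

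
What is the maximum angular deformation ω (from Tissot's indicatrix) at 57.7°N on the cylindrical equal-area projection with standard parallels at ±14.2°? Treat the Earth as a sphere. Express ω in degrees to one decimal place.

64.5°

Cylindrical equal-area (φ₀ = 14.2°): h = cos φ / cos 14.2° along meridians, k = cos 14.2° / cos φ along parallels; h·k = 1.
At 57.7°: h = 0.5512, k = 1.814; principal scales a = 1.814, b = 0.5512.
sin(ω/2) = (a − b)/(a + b) = 1.263/2.365 = 0.5340, so ω = 2 arcsin(0.5340) ≈ 64.5°.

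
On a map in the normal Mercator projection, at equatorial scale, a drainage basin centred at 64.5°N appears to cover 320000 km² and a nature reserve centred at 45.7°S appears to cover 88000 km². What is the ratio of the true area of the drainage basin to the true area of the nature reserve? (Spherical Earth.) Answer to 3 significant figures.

On Mercator the areal scale is sec²φ, so true area = apparent × cos²φ.
True area of drainage basin: 320000 × cos²(64.5°) = 320000 × 0.1853 = 59310 km².
True area of nature reserve: 88000 × cos²(45.7°) = 88000 × 0.4878 = 42920 km².
Ratio = 59310 / 42920 ≈ 1.38.

1.38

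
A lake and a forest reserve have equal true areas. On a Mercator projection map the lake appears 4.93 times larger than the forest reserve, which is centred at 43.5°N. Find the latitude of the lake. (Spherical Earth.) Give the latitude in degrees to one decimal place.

70.9°

For equal true areas on Mercator, apparent areas scale as sec²φ, so the ratio is cos²φ₂ / cos²φ₁.
cos²φ₂ / cos²φ₁ = 4.93  ⇒  cos φ₁ = cos 43.5° / √4.93 = 0.7254/2.220 = 0.3267.
φ₁ = arccos(0.3267) ≈ 70.9°.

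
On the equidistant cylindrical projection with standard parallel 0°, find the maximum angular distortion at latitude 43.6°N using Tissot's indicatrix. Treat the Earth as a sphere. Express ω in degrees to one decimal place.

For the equirectangular projection with φ₀ = 0 (plate carrée), h = 1 along meridians and k = sec φ along parallels.
At 43.6°: h = 1.000, k = 1.381; principal scales a = 1.381, b = 1.000.
sin(ω/2) = (a − b)/(a + b) = 0.3809/2.381 = 0.1600, so ω = 2 arcsin(0.1600) ≈ 18.4°.

18.4°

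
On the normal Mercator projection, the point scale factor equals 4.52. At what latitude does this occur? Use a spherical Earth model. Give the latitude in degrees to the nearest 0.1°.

77.2°

Mercator scale is k = sec φ = 1/cos φ.
1/cos φ = 4.52  ⇒  cos φ = 0.2212  ⇒  φ = arccos(0.2212) ≈ 77.2°.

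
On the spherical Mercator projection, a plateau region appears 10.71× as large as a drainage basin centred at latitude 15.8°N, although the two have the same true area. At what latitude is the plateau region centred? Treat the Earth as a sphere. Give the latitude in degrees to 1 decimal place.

72.9°

On Mercator, (apparent₁)/(apparent₂) = sec²φ₁ / sec²φ₂ when true areas are equal.
cos²φ₂ / cos²φ₁ = 10.71  ⇒  cos φ₁ = cos 15.8° / √10.71 = 0.9622/3.273 = 0.2940.
φ₁ = arccos(0.2940) ≈ 72.9°.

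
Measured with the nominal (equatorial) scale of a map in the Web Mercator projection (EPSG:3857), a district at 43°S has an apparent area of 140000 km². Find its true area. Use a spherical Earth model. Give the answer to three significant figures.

74900 km²

Mercator is conformal, so the point scale is isotropic: h = k = sec φ = 1/cos φ.
Areal scale = k² = sec²φ = 1/cos²(43°) = 1/0.7314² = 1.870.
True area = apparent / (areal scale) = 140000 / 1.870 ≈ 74900 km².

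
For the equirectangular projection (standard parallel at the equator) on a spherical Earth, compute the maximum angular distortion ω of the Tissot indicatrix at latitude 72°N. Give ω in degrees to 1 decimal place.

63.7°

In the plate carrée (x = Rλ, y = Rφ), meridians are true-scale (h = 1) and parallels are stretched by k = sec φ.
At 72°: h = 1.000, k = 3.236; principal scales a = 3.236, b = 1.000.
sin(ω/2) = (a − b)/(a + b) = 2.236/4.236 = 0.5279, so ω = 2 arcsin(0.5279) ≈ 63.7°.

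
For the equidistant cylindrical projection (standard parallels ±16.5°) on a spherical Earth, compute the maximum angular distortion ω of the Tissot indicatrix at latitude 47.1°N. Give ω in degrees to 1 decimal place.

With standard parallel φ₀ = 16.5°, the equirectangular projection gives x = Rλ cos φ₀, y = Rφ, so h = 1 and k = cos 16.5° / cos φ.
At 47.1°: h = 1.000, k = 1.409; principal scales a = 1.409, b = 1.000.
sin(ω/2) = (a − b)/(a + b) = 0.4085/2.409 = 0.1696, so ω = 2 arcsin(0.1696) ≈ 19.5°.

19.5°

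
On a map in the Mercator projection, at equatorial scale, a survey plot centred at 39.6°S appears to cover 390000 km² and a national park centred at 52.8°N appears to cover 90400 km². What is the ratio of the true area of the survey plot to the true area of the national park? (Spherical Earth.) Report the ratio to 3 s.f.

7.01

Mercator's areal exaggeration is sec²φ; hence true area = (apparent area) · cos²φ.
True area of survey plot: 390000 × cos²(39.6°) = 390000 × 0.5937 = 231500 km².
True area of national park: 90400 × cos²(52.8°) = 90400 × 0.3655 = 33040 km².
Ratio = 231500 / 33040 ≈ 7.01.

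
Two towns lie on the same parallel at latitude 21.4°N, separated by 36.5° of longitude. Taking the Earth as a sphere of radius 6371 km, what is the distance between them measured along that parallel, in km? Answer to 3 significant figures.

Arc length along a parallel = R cos φ · Δλ (with Δλ in radians).
= 6371 × cos 21.4° × (36.5° × π/180) = 6371 × 0.9311 × 0.6370 ≈ 3780 km.

3780 km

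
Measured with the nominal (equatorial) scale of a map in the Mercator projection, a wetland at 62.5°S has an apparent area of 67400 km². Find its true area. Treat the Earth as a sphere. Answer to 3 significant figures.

14400 km²

The Mercator projection is conformal; its linear scale factor is the same in every direction and equals sec φ = 1/cos φ.
Areal scale = k² = sec²φ = 1/cos²(62.5°) = 1/0.4617² = 4.690.
True area = apparent / (areal scale) = 67400 / 4.690 ≈ 14400 km².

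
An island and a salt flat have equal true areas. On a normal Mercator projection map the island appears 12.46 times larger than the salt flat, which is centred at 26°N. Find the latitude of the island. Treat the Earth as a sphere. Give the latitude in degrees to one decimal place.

75.2°

Mercator areal scale is sec²φ, so apparent-area ratio = sec²φ₁ / sec²φ₂ = cos²φ₂ / cos²φ₁.
cos²φ₂ / cos²φ₁ = 12.46  ⇒  cos φ₁ = cos 26° / √12.46 = 0.8988/3.530 = 0.2546.
φ₁ = arccos(0.2546) ≈ 75.2°.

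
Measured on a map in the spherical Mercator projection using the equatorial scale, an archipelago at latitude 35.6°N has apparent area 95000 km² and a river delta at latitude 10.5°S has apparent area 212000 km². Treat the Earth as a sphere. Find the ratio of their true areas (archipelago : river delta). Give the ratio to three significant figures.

On Mercator the areal scale is sec²φ, so true area = apparent × cos²φ.
True area of archipelago: 95000 × cos²(35.6°) = 95000 × 0.6611 = 62810 km².
True area of river delta: 212000 × cos²(10.5°) = 212000 × 0.9668 = 205000 km².
Ratio = 62810 / 205000 ≈ 0.306.

0.306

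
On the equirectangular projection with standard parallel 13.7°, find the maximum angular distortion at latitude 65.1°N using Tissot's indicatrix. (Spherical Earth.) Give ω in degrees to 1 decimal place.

46.6°

The equidistant cylindrical projection with φ₀ = 13.7° has h = 1 (meridians true) and k = cos φ₀ / cos φ along parallels.
At 65.1°: h = 1.000, k = 2.308; principal scales a = 2.308, b = 1.000.
sin(ω/2) = (a − b)/(a + b) = 1.308/3.308 = 0.3953, so ω = 2 arcsin(0.3953) ≈ 46.6°.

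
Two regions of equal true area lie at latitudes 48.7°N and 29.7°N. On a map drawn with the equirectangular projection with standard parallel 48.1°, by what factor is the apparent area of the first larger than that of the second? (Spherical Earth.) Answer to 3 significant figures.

With standard parallel φ₀ = 48.1°, the equirectangular projection gives x = Rλ cos φ₀, y = Rφ, so h = 1 and k = cos 48.1° / cos φ.
Areal scale at 48.7°: h·k = 1.000 × 1.012 = 1.012.
Areal scale at 29.7°: h·k = 1.000 × 0.7688 = 0.7688.
Ratio = 1.012/0.7688 ≈ 1.32.

1.32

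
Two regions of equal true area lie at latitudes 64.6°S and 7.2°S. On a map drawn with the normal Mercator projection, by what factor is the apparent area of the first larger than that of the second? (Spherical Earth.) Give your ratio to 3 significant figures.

5.35

On Mercator, area is exaggerated by sec²φ = 1/cos²φ.
At 64.6°: sec²(64.6°) = 1/0.4289² = 5.435.
At 7.2°: sec²(7.2°) = 1/0.9921² = 1.016.
Ratio = 5.435/1.016 = cos²(7.2°)/cos²(64.6°) ≈ 5.35.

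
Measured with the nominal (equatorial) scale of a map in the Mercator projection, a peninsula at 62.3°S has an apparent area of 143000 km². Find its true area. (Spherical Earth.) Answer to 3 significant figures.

For Mercator, h = k = sec φ (a conformal cylindrical projection has a single point scale, 1/cos φ).
Areal scale = k² = sec²φ = 1/cos²(62.3°) = 1/0.4648² = 4.628.
True area = apparent / (areal scale) = 143000 / 4.628 ≈ 30900 km².

30900 km²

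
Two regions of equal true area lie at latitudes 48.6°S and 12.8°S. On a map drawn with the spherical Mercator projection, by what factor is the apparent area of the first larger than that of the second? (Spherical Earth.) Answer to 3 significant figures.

2.17

Mercator areal scale is sec²φ.
At 48.6°: sec²(48.6°) = 1/0.6613² = 2.287.
At 12.8°: sec²(12.8°) = 1/0.9751² = 1.052.
Ratio = 2.287/1.052 = cos²(12.8°)/cos²(48.6°) ≈ 2.17.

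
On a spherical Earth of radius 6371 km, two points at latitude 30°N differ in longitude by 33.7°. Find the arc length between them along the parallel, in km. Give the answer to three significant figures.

Arc length along a parallel = R cos φ · Δλ (with Δλ in radians).
= 6371 × cos 30° × (33.7° × π/180) = 6371 × 0.8660 × 0.5882 ≈ 3250 km.

3250 km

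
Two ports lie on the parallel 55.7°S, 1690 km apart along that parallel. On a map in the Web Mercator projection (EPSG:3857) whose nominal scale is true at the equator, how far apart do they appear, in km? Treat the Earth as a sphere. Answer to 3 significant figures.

3000 km

The Mercator projection is conformal; its linear scale factor is the same in every direction and equals sec φ = 1/cos φ.
Along the parallel, k = sec 55.7° = 1/0.5635 = 1.775.
Map distance = 1690 × 1.775 ≈ 3000 km.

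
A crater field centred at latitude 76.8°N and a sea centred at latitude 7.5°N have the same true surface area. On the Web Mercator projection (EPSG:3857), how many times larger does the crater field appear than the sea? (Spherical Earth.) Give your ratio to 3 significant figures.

On Mercator, area is exaggerated by sec²φ = 1/cos²φ.
At 76.8°: sec²(76.8°) = 1/0.2284² = 19.18.
At 7.5°: sec²(7.5°) = 1/0.9914² = 1.017.
Ratio = 19.18/1.017 = cos²(7.5°)/cos²(76.8°) ≈ 18.9.

18.9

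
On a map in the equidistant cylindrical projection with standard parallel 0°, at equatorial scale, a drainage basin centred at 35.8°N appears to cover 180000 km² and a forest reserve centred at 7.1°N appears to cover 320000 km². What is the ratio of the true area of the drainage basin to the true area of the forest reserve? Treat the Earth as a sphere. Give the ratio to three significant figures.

On the plate carrée, areal scale = h·k = 1 × sec φ, so true area = apparent × cos φ.
True area of drainage basin: 180000 × cos(35.8°) = 180000 × 0.8111 = 146000 km².
True area of forest reserve: 320000 × cos(7.1°) = 320000 × 0.9923 = 317500 km².
Ratio = 146000 / 317500 ≈ 0.460.

0.460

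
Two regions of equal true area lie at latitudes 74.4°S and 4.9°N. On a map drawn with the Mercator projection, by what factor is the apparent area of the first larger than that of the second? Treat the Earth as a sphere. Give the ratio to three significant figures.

On Mercator, area is exaggerated by sec²φ = 1/cos²φ.
At 74.4°: sec²(74.4°) = 1/0.2689² = 13.83.
At 4.9°: sec²(4.9°) = 1/0.9963² = 1.007.
Ratio = 13.83/1.007 = cos²(4.9°)/cos²(74.4°) ≈ 13.7.

13.7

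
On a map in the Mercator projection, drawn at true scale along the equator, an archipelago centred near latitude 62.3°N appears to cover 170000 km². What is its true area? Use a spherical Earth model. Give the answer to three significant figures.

36700 km²

Mercator is conformal, so the point scale is isotropic: h = k = sec φ = 1/cos φ.
Areal scale = k² = sec²φ = 1/cos²(62.3°) = 1/0.4648² = 4.628.
True area = apparent / (areal scale) = 170000 / 4.628 ≈ 36700 km².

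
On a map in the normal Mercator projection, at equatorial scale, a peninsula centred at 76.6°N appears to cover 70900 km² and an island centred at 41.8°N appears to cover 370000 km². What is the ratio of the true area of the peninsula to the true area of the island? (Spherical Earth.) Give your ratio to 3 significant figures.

0.0185

Since Mercator area scale is 1/cos²φ, the true area equals the apparent area multiplied by cos²φ.
True area of peninsula: 70900 × cos²(76.6°) = 70900 × 0.05371 = 3808 km².
True area of island: 370000 × cos²(41.8°) = 370000 × 0.5557 = 205600 km².
Ratio = 3808 / 205600 ≈ 0.0185.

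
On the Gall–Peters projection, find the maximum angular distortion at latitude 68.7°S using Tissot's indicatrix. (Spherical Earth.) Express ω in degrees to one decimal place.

71.2°

The Gall–Peters projection is cylindrical equal-area with φ₀ = 45°. Cylindrical equal-area (φ₀ = 45°): h = cos φ / cos 45° along meridians, k = cos 45° / cos φ along parallels; h·k = 1.
At 68.7°: h = 0.5137, k = 1.947; principal scales a = 1.947, b = 0.5137.
sin(ω/2) = (a − b)/(a + b) = 1.433/2.460 = 0.5824, so ω = 2 arcsin(0.5824) ≈ 71.2°.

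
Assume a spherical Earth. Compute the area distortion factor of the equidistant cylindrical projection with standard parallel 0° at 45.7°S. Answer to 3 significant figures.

1.43

In the plate carrée (x = Rλ, y = Rφ), meridians are true-scale (h = 1) and parallels are stretched by k = sec φ.
Areal scale = h·k = 1 × sec φ; at 45.7°, h = 1.000, k = 1.432, so h·k = 1.432.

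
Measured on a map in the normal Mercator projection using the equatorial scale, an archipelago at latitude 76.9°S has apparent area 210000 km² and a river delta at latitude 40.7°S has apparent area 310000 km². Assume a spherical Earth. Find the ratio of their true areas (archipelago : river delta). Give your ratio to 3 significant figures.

On Mercator the areal scale is sec²φ, so true area = apparent × cos²φ.
True area of archipelago: 210000 × cos²(76.9°) = 210000 × 0.05137 = 10790 km².
True area of river delta: 310000 × cos²(40.7°) = 310000 × 0.5748 = 178200 km².
Ratio = 10790 / 178200 ≈ 0.0605.

0.0605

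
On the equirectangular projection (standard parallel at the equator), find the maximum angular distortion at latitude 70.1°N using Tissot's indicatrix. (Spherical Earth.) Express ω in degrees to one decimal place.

For the equirectangular projection with φ₀ = 0 (plate carrée), h = 1 along meridians and k = sec φ along parallels.
At 70.1°: h = 1.000, k = 2.938; principal scales a = 2.938, b = 1.000.
sin(ω/2) = (a − b)/(a + b) = 1.938/3.938 = 0.4921, so ω = 2 arcsin(0.4921) ≈ 59.0°.

59.0°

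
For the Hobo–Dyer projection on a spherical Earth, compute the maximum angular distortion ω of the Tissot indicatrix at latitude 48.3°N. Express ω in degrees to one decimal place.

Hobo–Dyer is a cylindrical equal-area projection with standard parallels at ±37.5°. A cylindrical equal-area projection with standard parallel φ₀ has meridian scale h = cos φ / cos φ₀ and parallel scale k = cos φ₀ / cos φ (so areas are preserved, h·k = 1).
At 48.3°: h = 0.8385, k = 1.193; principal scales a = 1.193, b = 0.8385.
sin(ω/2) = (a − b)/(a + b) = 0.3541/2.031 = 0.1743, so ω = 2 arcsin(0.1743) ≈ 20.1°.

20.1°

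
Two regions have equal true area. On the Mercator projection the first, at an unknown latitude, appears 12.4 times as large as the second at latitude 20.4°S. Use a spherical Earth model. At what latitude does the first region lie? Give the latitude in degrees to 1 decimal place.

For equal true areas on Mercator, apparent areas scale as sec²φ, so the ratio is cos²φ₂ / cos²φ₁.
cos²φ₂ / cos²φ₁ = 12.4  ⇒  cos φ₁ = cos 20.4° / √12.4 = 0.9373/3.521 = 0.2662.
φ₁ = arccos(0.2662) ≈ 74.6°.

74.6°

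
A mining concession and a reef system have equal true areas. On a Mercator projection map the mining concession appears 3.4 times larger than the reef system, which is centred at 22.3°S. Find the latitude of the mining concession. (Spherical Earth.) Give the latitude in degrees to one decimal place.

59.9°

On Mercator, (apparent₁)/(apparent₂) = sec²φ₁ / sec²φ₂ when true areas are equal.
cos²φ₂ / cos²φ₁ = 3.4  ⇒  cos φ₁ = cos 22.3° / √3.4 = 0.9252/1.844 = 0.5018.
φ₁ = arccos(0.5018) ≈ 59.9°.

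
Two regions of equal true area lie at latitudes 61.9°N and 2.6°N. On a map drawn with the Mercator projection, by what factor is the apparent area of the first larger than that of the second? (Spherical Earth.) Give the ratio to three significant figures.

Mercator is conformal with k = sec φ, so areal scale = k² = sec²φ.
At 61.9°: sec²(61.9°) = 1/0.4710² = 4.508.
At 2.6°: sec²(2.6°) = 1/0.9990² = 1.002.
Ratio = 4.508/1.002 = cos²(2.6°)/cos²(61.9°) ≈ 4.50.

4.50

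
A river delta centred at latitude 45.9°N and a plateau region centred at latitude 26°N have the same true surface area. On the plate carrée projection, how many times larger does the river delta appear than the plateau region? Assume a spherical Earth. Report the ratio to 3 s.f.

In the plate carrée (x = Rλ, y = Rφ), meridians are true-scale (h = 1) and parallels are stretched by k = sec φ.
Areal scale at 45.9°: h·k = 1.000 × 1.437 = 1.437.
Areal scale at 26°: h·k = 1.000 × 1.113 = 1.113.
Ratio = 1.437/1.113 ≈ 1.29.

1.29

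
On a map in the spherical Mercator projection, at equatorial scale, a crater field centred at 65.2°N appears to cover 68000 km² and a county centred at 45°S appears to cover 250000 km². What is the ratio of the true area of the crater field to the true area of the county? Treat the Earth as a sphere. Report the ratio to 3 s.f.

0.0957

On Mercator the areal scale is sec²φ, so true area = apparent × cos²φ.
True area of crater field: 68000 × cos²(65.2°) = 68000 × 0.1759 = 11960 km².
True area of county: 250000 × cos²(45°) = 250000 × 0.5000 = 125000 km².
Ratio = 11960 / 125000 ≈ 0.0957.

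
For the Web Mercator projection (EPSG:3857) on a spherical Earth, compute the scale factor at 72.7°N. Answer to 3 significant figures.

3.36

Mercator is conformal, so the point scale is isotropic: h = k = sec φ = 1/cos φ.
k = 1/cos 72.7° = 1/0.2974 = 3.363.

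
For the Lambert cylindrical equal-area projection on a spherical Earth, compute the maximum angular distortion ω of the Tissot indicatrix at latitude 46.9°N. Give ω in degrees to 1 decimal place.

The Lambert cylindrical equal-area projection is the cylindrical equal-area projection with its standard parallel at the equator (φ₀ = 0). A cylindrical equal-area projection with standard parallel φ₀ has meridian scale h = cos φ / cos φ₀ and parallel scale k = cos φ₀ / cos φ (so areas are preserved, h·k = 1).
At 46.9°: h = 0.6833, k = 1.464; principal scales a = 1.464, b = 0.6833.
sin(ω/2) = (a − b)/(a + b) = 0.7803/2.147 = 0.3635, so ω = 2 arcsin(0.3635) ≈ 42.6°.

42.6°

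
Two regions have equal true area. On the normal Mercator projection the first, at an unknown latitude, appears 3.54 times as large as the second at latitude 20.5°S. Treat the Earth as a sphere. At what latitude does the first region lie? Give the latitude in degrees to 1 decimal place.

60.1°

For equal true areas on Mercator, apparent areas scale as sec²φ, so the ratio is cos²φ₂ / cos²φ₁.
cos²φ₂ / cos²φ₁ = 3.54  ⇒  cos φ₁ = cos 20.5° / √3.54 = 0.9367/1.881 = 0.4978.
φ₁ = arccos(0.4978) ≈ 60.1°.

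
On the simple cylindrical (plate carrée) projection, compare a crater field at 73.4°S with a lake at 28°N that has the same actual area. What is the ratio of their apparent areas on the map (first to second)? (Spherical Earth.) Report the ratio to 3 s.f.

3.09

Plate carrée maps x = Rλ, y = Rφ. The meridian scale is h = 1 and the parallel scale is k = 1/cos φ = sec φ.
Areal scale at 73.4°: h·k = 1.000 × 3.500 = 3.500.
Areal scale at 28°: h·k = 1.000 × 1.133 = 1.133.
Ratio = 3.500/1.133 ≈ 3.09.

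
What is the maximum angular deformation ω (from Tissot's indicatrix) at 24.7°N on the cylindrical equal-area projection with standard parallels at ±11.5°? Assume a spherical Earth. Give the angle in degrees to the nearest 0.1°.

For cylindrical equal-area with standard parallel φ₀, h = cos φ / cos φ₀ and k = cos φ₀ / cos φ, so h·k = 1.
At 24.7°: h = 0.9271, k = 1.079; principal scales a = 1.079, b = 0.9271.
sin(ω/2) = (a − b)/(a + b) = 0.1515/2.006 = 0.07553, so ω = 2 arcsin(0.07553) ≈ 8.7°.

8.7°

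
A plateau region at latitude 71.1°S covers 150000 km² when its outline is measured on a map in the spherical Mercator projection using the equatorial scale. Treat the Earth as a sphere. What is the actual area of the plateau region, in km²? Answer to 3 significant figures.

Mercator is conformal, so the point scale is isotropic: h = k = sec φ = 1/cos φ.
Areal scale = k² = sec²φ = 1/cos²(71.1°) = 1/0.3239² = 9.531.
True area = apparent / (areal scale) = 150000 / 9.531 ≈ 15700 km².

15700 km²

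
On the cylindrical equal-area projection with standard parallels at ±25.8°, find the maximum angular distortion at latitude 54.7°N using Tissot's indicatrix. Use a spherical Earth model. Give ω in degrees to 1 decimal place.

For cylindrical equal-area with standard parallel φ₀, h = cos φ / cos φ₀ and k = cos φ₀ / cos φ, so h·k = 1.
At 54.7°: h = 0.6418, k = 1.558; principal scales a = 1.558, b = 0.6418.
sin(ω/2) = (a − b)/(a + b) = 0.9162/2.200 = 0.4165, so ω = 2 arcsin(0.4165) ≈ 49.2°.

49.2°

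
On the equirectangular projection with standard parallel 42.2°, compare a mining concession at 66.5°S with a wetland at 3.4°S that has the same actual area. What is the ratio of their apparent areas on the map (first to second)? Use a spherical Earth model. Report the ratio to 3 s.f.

With standard parallel φ₀ = 42.2°, the equirectangular projection gives x = Rλ cos φ₀, y = Rφ, so h = 1 and k = cos 42.2° / cos φ.
Areal scale at 66.5°: h·k = 1.000 × 1.858 = 1.858.
Areal scale at 3.4°: h·k = 1.000 × 0.7421 = 0.7421.
Ratio = 1.858/0.7421 ≈ 2.50.

2.50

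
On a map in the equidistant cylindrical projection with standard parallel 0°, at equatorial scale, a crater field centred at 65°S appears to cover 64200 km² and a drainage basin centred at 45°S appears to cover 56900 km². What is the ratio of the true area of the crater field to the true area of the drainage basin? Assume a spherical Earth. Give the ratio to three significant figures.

Plate carrée has h = 1 and k = sec φ, giving areal scale sec φ; true area = (apparent area) · cos φ.
True area of crater field: 64200 × cos(65°) = 64200 × 0.4226 = 27130 km².
True area of drainage basin: 56900 × cos(45°) = 56900 × 0.7071 = 40230 km².
Ratio = 27130 / 40230 ≈ 0.674.

0.674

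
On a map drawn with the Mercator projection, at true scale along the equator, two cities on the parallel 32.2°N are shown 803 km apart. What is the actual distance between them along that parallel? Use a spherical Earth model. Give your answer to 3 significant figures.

Mercator is conformal, so the point scale is isotropic: h = k = sec φ = 1/cos φ.
Along the parallel at 32.2°, map distances are exaggerated by k = sec 32.2° = 1.182.
True distance = 803 / 1.182 = 803 × cos 32.2° ≈ 679 km.

679 km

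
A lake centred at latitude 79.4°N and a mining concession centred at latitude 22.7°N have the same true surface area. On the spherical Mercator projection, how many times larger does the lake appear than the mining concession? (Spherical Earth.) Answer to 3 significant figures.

Mercator is conformal with k = sec φ, so areal scale = k² = sec²φ.
At 79.4°: sec²(79.4°) = 1/0.1840² = 29.55.
At 22.7°: sec²(22.7°) = 1/0.9225² = 1.175.
Ratio = 29.55/1.175 = cos²(22.7°)/cos²(79.4°) ≈ 25.2.

25.2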